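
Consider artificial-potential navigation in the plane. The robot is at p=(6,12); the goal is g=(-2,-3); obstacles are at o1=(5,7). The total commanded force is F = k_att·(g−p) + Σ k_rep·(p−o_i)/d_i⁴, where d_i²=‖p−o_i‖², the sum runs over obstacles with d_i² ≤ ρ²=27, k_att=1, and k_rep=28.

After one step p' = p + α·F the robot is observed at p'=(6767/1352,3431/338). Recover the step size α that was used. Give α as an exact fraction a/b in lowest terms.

F_att = 1·(g−p) = 1·(-8,-15) = (-8.0000,-15.0000)
o1: d²=26 ≤ ρ²=27; F_rep = 28·(1,5)/26² = (0.0414,0.2071)
F = F_att + ΣF_rep = (-7.9586,-14.7929)
Δp = p'−p = (-0.9948,-1.8491); α = Δx/Fx = (-1345/1352) / (-1345/169) = 1/8
check: Δy/Fy = (-625/338) / (-2500/169) = 1/8 ✓

α = 1/8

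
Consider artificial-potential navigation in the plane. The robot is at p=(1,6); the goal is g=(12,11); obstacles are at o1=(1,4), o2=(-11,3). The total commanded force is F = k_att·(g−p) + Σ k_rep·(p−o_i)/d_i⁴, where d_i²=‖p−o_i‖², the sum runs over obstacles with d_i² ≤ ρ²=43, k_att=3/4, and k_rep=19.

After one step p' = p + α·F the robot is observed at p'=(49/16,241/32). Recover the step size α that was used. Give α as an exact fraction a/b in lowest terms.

α = 1/4

F_att = 3/4·(g−p) = 3/4·(11,5) = (8.2500,3.7500)
o1: d²=4 ≤ ρ²=43; F_rep = 19·(0,2)/4² = (0.0000,2.3750)
o2: d²=153 > ρ²=43 → inactive
F = F_att + ΣF_rep = (8.2500,6.1250)
Δp = p'−p = (2.0625,1.5312); α = Δx/Fx = (33/16) / (33/4) = 1/4
check: Δy/Fy = (49/32) / (49/8) = 1/4 ✓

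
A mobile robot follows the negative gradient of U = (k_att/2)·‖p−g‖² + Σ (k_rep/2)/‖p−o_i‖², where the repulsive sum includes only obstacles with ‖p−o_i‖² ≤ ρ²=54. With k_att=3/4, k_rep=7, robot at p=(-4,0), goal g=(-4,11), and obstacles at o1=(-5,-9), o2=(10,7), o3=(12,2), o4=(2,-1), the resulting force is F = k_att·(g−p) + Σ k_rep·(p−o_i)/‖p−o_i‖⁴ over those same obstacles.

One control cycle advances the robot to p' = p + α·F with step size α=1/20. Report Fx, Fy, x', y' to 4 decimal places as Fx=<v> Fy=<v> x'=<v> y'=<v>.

Fx=-0.0307 Fy=8.2551 x'=-4.0015 y'=0.4128

F_att = 3/4·(g−p) = 3/4·(0,11) = (0.0000,8.2500)
o1: d²=82 > ρ²=54 → inactive
o2: d²=245 > ρ²=54 → inactive
o3: d²=260 > ρ²=54 → inactive
o4: d²=37 ≤ ρ²=54; F_rep = 7·(-6,1)/37² = (-0.0307,0.0051)
F = F_att + ΣF_rep = (-0.0307,8.2551)
p' = p + 1/20·F = (-4.0015,0.4128)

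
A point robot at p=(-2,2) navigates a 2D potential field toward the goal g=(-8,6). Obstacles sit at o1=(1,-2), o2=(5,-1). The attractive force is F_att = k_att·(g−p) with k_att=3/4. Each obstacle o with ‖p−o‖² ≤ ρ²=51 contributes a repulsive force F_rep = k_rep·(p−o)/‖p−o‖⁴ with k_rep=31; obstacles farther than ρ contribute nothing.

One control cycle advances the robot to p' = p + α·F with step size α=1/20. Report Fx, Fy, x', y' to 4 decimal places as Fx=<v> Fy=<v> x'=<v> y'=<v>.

Fx=-4.6488 Fy=3.1984 x'=-2.2324 y'=2.1599

F_att = 3/4·(g−p) = 3/4·(-6,4) = (-4.5000,3.0000)
o1: d²=25 ≤ ρ²=51; F_rep = 31·(-3,4)/25² = (-0.1488,0.1984)
o2: d²=58 > ρ²=51 → inactive
F = F_att + ΣF_rep = (-4.6488,3.1984)
p' = p + 1/20·F = (-2.2324,2.1599)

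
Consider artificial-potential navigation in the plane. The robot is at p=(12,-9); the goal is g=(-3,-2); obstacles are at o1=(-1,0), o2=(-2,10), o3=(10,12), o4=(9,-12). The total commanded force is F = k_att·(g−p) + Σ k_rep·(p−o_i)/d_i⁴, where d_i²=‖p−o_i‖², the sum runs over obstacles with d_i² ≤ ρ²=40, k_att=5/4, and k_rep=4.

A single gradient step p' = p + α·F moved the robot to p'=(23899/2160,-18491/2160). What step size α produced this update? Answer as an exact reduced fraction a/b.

α = 1/20

F_att = 5/4·(g−p) = 5/4·(-15,7) = (-18.7500,8.7500)
o1: d²=250 > ρ²=40 → inactive
o2: d²=557 > ρ²=40 → inactive
o3: d²=445 > ρ²=40 → inactive
o4: d²=18 ≤ ρ²=40; F_rep = 4·(3,3)/18² = (0.0370,0.0370)
F = F_att + ΣF_rep = (-18.7130,8.7870)
Δp = p'−p = (-0.9356,0.4394); α = Δx/Fx = (-2021/2160) / (-2021/108) = 1/20
check: Δy/Fy = (949/2160) / (949/108) = 1/20 ✓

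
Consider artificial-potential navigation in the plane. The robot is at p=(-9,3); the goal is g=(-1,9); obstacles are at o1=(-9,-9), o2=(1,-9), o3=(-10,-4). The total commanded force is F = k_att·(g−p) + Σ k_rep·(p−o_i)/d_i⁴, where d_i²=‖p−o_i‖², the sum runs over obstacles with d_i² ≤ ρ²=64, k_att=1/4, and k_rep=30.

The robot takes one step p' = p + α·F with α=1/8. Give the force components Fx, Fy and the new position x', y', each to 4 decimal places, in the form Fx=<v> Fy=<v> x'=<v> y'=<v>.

Fx=2.0120 Fy=1.5840 x'=-8.7485 y'=3.1980

F_att = 1/4·(g−p) = 1/4·(8,6) = (2.0000,1.5000)
o1: d²=144 > ρ²=64 → inactive
o2: d²=244 > ρ²=64 → inactive
o3: d²=50 ≤ ρ²=64; F_rep = 30·(1,7)/50² = (0.0120,0.0840)
F = F_att + ΣF_rep = (2.0120,1.5840)
p' = p + 1/8·F = (-8.7485,3.1980)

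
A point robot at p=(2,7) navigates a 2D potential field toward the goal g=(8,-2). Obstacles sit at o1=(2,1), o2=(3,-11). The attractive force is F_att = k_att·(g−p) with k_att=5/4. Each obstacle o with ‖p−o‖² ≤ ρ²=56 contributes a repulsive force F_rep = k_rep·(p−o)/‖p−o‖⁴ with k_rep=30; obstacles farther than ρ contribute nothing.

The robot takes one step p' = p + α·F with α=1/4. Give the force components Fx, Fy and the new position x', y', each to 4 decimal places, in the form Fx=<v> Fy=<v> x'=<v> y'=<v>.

Fx=7.5000 Fy=-11.1111 x'=3.8750 y'=4.2222

F_att = 5/4·(g−p) = 5/4·(6,-9) = (7.5000,-11.2500)
o1: d²=36 ≤ ρ²=56; F_rep = 30·(0,6)/36² = (0.0000,0.1389)
o2: d²=325 > ρ²=56 → inactive
F = F_att + ΣF_rep = (7.5000,-11.1111)
p' = p + 1/4·F = (3.8750,4.2222)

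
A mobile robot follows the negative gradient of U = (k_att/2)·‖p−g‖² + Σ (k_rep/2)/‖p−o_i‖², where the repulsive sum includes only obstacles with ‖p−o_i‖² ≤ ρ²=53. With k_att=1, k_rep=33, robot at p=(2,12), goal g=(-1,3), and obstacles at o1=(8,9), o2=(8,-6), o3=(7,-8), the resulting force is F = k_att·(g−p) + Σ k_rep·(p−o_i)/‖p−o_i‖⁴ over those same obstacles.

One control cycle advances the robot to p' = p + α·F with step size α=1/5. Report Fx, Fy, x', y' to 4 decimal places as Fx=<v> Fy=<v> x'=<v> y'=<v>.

F_att = 1·(g−p) = 1·(-3,-9) = (-3.0000,-9.0000)
o1: d²=45 ≤ ρ²=53; F_rep = 33·(-6,3)/45² = (-0.0978,0.0489)
o2: d²=360 > ρ²=53 → inactive
o3: d²=425 > ρ²=53 → inactive
F = F_att + ΣF_rep = (-3.0978,-8.9511)
p' = p + 1/5·F = (1.3804,10.2098)

Fx=-3.0978 Fy=-8.9511 x'=1.3804 y'=10.2098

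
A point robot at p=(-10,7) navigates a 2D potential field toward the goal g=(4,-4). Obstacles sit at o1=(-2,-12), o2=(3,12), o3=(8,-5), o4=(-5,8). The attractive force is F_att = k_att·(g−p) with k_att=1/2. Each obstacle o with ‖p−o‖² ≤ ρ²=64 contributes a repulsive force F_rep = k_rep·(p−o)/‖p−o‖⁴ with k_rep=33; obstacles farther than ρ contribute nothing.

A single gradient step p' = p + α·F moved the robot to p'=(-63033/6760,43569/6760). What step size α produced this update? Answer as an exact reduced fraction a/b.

F_att = 1/2·(g−p) = 1/2·(14,-11) = (7.0000,-5.5000)
o1: d²=425 > ρ²=64 → inactive
o2: d²=194 > ρ²=64 → inactive
o3: d²=468 > ρ²=64 → inactive
o4: d²=26 ≤ ρ²=64; F_rep = 33·(-5,-1)/26² = (-0.2441,-0.0488)
F = F_att + ΣF_rep = (6.7559,-5.5488)
Δp = p'−p = (0.6756,-0.5549); α = Δx/Fx = (4567/6760) / (4567/676) = 1/10
check: Δy/Fy = (-3751/6760) / (-3751/676) = 1/10 ✓

α = 1/10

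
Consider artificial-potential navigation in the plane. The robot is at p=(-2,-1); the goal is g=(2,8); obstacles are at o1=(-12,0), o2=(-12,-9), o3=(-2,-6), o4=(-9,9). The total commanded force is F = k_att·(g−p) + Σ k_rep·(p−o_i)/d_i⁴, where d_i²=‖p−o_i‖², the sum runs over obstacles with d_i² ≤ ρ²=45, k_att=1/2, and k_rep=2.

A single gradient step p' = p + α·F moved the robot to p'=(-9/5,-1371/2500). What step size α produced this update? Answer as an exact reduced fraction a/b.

α = 1/10

F_att = 1/2·(g−p) = 1/2·(4,9) = (2.0000,4.5000)
o1: d²=101 > ρ²=45 → inactive
o2: d²=164 > ρ²=45 → inactive
o3: d²=25 ≤ ρ²=45; F_rep = 2·(0,5)/25² = (0.0000,0.0160)
o4: d²=149 > ρ²=45 → inactive
F = F_att + ΣF_rep = (2.0000,4.5160)
Δp = p'−p = (0.2000,0.4516); α = Δx/Fx = (1/5) / (2) = 1/10
check: Δy/Fy = (1129/2500) / (1129/250) = 1/10 ✓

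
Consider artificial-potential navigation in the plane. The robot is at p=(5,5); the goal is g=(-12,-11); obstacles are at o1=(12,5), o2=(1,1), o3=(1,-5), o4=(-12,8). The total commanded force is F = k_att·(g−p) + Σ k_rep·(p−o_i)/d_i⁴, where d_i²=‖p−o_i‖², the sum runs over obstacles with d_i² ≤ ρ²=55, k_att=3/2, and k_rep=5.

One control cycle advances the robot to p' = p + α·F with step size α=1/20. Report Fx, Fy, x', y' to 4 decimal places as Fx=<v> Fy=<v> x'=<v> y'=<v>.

F_att = 3/2·(g−p) = 3/2·(-17,-16) = (-25.5000,-24.0000)
o1: d²=49 ≤ ρ²=55; F_rep = 5·(-7,0)/49² = (-0.0146,0.0000)
o2: d²=32 ≤ ρ²=55; F_rep = 5·(4,4)/32² = (0.0195,0.0195)
o3: d²=116 > ρ²=55 → inactive
o4: d²=298 > ρ²=55 → inactive
F = F_att + ΣF_rep = (-25.4950,-23.9805)
p' = p + 1/20·F = (3.7252,3.8010)

Fx=-25.4950 Fy=-23.9805 x'=3.7252 y'=3.8010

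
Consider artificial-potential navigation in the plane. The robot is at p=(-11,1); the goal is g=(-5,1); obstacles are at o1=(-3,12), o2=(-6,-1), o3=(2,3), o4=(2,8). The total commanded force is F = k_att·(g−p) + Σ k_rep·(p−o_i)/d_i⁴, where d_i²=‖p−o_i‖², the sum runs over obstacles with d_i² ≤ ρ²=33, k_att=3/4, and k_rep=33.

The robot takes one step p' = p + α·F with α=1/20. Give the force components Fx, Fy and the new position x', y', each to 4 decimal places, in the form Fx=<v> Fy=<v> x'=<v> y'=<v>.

Fx=4.3038 Fy=0.0785 x'=-10.7848 y'=1.0039

F_att = 3/4·(g−p) = 3/4·(6,0) = (4.5000,0.0000)
o1: d²=185 > ρ²=33 → inactive
o2: d²=29 ≤ ρ²=33; F_rep = 33·(-5,2)/29² = (-0.1962,0.0785)
o3: d²=173 > ρ²=33 → inactive
o4: d²=218 > ρ²=33 → inactive
F = F_att + ΣF_rep = (4.3038,0.0785)
p' = p + 1/20·F = (-10.7848,1.0039)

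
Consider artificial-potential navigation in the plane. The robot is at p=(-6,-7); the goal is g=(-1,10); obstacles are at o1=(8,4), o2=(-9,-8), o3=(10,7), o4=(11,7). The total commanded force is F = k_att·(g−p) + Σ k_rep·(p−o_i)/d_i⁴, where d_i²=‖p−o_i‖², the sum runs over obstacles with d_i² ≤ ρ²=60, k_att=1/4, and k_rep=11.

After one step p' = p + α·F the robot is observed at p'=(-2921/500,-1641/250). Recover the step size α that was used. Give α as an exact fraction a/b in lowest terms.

F_att = 1/4·(g−p) = 1/4·(5,17) = (1.2500,4.2500)
o1: d²=317 > ρ²=60 → inactive
o2: d²=10 ≤ ρ²=60; F_rep = 11·(3,1)/10² = (0.3300,0.1100)
o3: d²=452 > ρ²=60 → inactive
o4: d²=485 > ρ²=60 → inactive
F = F_att + ΣF_rep = (1.5800,4.3600)
Δp = p'−p = (0.1580,0.4360); α = Δx/Fx = (79/500) / (79/50) = 1/10
check: Δy/Fy = (109/250) / (109/25) = 1/10 ✓

α = 1/10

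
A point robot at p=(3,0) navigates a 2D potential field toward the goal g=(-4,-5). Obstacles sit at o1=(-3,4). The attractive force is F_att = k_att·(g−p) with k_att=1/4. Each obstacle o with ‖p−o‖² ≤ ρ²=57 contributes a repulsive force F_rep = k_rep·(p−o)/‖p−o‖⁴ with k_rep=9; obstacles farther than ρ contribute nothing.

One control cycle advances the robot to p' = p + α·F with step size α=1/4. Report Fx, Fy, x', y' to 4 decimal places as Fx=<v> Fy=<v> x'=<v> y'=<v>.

F_att = 1/4·(g−p) = 1/4·(-7,-5) = (-1.7500,-1.2500)
o1: d²=52 ≤ ρ²=57; F_rep = 9·(6,-4)/52² = (0.0200,-0.0133)
F = F_att + ΣF_rep = (-1.7300,-1.2633)
p' = p + 1/4·F = (2.5675,-0.3158)

Fx=-1.7300 Fy=-1.2633 x'=2.5675 y'=-0.3158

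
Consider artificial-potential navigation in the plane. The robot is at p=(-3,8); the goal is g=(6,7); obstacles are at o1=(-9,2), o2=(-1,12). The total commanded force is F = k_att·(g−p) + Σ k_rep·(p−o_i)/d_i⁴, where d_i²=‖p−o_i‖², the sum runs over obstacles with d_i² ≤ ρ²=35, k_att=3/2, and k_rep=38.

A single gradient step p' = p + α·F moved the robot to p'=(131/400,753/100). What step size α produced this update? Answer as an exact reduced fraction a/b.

α = 1/4

F_att = 3/2·(g−p) = 3/2·(9,-1) = (13.5000,-1.5000)
o1: d²=72 > ρ²=35 → inactive
o2: d²=20 ≤ ρ²=35; F_rep = 38·(-2,-4)/20² = (-0.1900,-0.3800)
F = F_att + ΣF_rep = (13.3100,-1.8800)
Δp = p'−p = (3.3275,-0.4700); α = Δx/Fx = (1331/400) / (1331/100) = 1/4
check: Δy/Fy = (-47/100) / (-47/25) = 1/4 ✓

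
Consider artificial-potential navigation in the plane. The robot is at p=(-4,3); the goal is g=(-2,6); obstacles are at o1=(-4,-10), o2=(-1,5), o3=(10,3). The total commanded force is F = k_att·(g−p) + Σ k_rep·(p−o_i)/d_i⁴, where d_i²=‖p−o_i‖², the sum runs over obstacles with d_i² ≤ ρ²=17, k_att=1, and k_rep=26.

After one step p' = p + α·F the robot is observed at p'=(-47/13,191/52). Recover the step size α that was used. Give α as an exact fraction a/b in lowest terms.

F_att = 1·(g−p) = 1·(2,3) = (2.0000,3.0000)
o1: d²=169 > ρ²=17 → inactive
o2: d²=13 ≤ ρ²=17; F_rep = 26·(-3,-2)/13² = (-0.4615,-0.3077)
o3: d²=196 > ρ²=17 → inactive
F = F_att + ΣF_rep = (1.5385,2.6923)
Δp = p'−p = (0.3846,0.6731); α = Δx/Fx = (5/13) / (20/13) = 1/4
check: Δy/Fy = (35/52) / (35/13) = 1/4 ✓

α = 1/4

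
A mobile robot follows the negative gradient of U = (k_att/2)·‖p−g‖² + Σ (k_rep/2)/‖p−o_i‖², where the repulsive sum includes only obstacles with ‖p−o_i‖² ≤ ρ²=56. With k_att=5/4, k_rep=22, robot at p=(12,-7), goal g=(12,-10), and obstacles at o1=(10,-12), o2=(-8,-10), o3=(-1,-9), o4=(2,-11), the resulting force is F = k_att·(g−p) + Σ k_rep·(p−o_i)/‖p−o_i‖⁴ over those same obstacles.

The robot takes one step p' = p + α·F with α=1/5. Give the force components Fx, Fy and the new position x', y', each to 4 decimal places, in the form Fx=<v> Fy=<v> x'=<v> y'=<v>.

F_att = 5/4·(g−p) = 5/4·(0,-3) = (0.0000,-3.7500)
o1: d²=29 ≤ ρ²=56; F_rep = 22·(2,5)/29² = (0.0523,0.1308)
o2: d²=409 > ρ²=56 → inactive
o3: d²=173 > ρ²=56 → inactive
o4: d²=116 > ρ²=56 → inactive
F = F_att + ΣF_rep = (0.0523,-3.6192)
p' = p + 1/5·F = (12.0105,-7.7238)

Fx=0.0523 Fy=-3.6192 x'=12.0105 y'=-7.7238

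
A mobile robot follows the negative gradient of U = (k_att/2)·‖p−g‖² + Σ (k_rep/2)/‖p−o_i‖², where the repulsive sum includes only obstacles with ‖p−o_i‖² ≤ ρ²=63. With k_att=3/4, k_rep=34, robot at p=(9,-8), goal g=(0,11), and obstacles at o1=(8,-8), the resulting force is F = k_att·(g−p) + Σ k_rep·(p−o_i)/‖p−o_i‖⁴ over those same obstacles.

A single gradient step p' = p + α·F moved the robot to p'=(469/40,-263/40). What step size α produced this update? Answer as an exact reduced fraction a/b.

α = 1/10

F_att = 3/4·(g−p) = 3/4·(-9,19) = (-6.7500,14.2500)
o1: d²=1 ≤ ρ²=63; F_rep = 34·(1,0)/1² = (34.0000,0.0000)
F = F_att + ΣF_rep = (27.2500,14.2500)
Δp = p'−p = (2.7250,1.4250); α = Δx/Fx = (109/40) / (109/4) = 1/10
check: Δy/Fy = (57/40) / (57/4) = 1/10 ✓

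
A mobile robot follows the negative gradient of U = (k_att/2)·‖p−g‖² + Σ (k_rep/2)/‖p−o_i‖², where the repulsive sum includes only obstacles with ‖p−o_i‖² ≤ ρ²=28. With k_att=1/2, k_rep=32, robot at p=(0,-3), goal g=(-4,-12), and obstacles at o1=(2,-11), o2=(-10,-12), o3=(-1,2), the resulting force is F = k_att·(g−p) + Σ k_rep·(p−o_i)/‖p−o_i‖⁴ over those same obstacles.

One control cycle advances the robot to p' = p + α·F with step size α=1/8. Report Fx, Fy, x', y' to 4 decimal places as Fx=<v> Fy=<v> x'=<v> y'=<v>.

F_att = 1/2·(g−p) = 1/2·(-4,-9) = (-2.0000,-4.5000)
o1: d²=68 > ρ²=28 → inactive
o2: d²=181 > ρ²=28 → inactive
o3: d²=26 ≤ ρ²=28; F_rep = 32·(1,-5)/26² = (0.0473,-0.2367)
F = F_att + ΣF_rep = (-1.9527,-4.7367)
p' = p + 1/8·F = (-0.2441,-3.5921)

Fx=-1.9527 Fy=-4.7367 x'=-0.2441 y'=-3.5921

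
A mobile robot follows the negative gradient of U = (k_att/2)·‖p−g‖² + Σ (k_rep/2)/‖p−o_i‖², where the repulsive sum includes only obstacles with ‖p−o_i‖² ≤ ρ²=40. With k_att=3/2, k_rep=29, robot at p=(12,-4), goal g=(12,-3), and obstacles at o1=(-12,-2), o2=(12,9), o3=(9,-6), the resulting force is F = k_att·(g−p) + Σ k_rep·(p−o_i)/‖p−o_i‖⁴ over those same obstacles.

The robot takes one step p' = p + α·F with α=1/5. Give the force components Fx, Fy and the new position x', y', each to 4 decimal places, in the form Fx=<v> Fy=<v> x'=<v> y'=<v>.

Fx=0.5148 Fy=1.8432 x'=12.1030 y'=-3.6314

F_att = 3/2·(g−p) = 3/2·(0,1) = (0.0000,1.5000)
o1: d²=580 > ρ²=40 → inactive
o2: d²=169 > ρ²=40 → inactive
o3: d²=13 ≤ ρ²=40; F_rep = 29·(3,2)/13² = (0.5148,0.3432)
F = F_att + ΣF_rep = (0.5148,1.8432)
p' = p + 1/5·F = (12.1030,-3.6314)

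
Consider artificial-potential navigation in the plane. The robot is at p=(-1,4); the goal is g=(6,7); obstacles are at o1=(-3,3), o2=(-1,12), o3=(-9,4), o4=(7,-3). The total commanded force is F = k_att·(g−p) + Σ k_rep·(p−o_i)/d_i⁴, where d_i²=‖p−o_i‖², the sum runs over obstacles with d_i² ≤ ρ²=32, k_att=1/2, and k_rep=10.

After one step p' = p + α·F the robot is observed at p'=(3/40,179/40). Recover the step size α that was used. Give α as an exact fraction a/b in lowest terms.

α = 1/4

F_att = 1/2·(g−p) = 1/2·(7,3) = (3.5000,1.5000)
o1: d²=5 ≤ ρ²=32; F_rep = 10·(2,1)/5² = (0.8000,0.4000)
o2: d²=64 > ρ²=32 → inactive
o3: d²=64 > ρ²=32 → inactive
o4: d²=113 > ρ²=32 → inactive
F = F_att + ΣF_rep = (4.3000,1.9000)
Δp = p'−p = (1.0750,0.4750); α = Δx/Fx = (43/40) / (43/10) = 1/4
check: Δy/Fy = (19/40) / (19/10) = 1/4 ✓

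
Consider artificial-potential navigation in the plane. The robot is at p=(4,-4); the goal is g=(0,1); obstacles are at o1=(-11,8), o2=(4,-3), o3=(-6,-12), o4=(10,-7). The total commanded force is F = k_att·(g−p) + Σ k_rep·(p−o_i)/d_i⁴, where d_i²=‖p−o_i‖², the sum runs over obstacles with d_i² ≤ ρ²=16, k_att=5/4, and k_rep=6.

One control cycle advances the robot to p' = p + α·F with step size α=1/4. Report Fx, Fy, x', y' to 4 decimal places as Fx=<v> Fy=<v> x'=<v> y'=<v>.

Fx=-5.0000 Fy=0.2500 x'=2.7500 y'=-3.9375

F_att = 5/4·(g−p) = 5/4·(-4,5) = (-5.0000,6.2500)
o1: d²=369 > ρ²=16 → inactive
o2: d²=1 ≤ ρ²=16; F_rep = 6·(0,-1)/1² = (0.0000,-6.0000)
o3: d²=164 > ρ²=16 → inactive
o4: d²=45 > ρ²=16 → inactive
F = F_att + ΣF_rep = (-5.0000,0.2500)
p' = p + 1/4·F = (2.7500,-3.9375)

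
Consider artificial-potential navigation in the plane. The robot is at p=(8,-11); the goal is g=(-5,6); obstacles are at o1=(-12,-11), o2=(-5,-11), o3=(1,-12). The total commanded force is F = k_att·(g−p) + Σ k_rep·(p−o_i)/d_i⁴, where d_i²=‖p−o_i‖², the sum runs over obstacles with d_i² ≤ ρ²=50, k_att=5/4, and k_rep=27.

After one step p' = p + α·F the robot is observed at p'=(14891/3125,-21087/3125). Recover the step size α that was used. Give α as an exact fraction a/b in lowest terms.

F_att = 5/4·(g−p) = 5/4·(-13,17) = (-16.2500,21.2500)
o1: d²=400 > ρ²=50 → inactive
o2: d²=169 > ρ²=50 → inactive
o3: d²=50 ≤ ρ²=50; F_rep = 27·(7,1)/50² = (0.0756,0.0108)
F = F_att + ΣF_rep = (-16.1744,21.2608)
Δp = p'−p = (-3.2349,4.2522); α = Δx/Fx = (-10109/3125) / (-10109/625) = 1/5
check: Δy/Fy = (13288/3125) / (13288/625) = 1/5 ✓

α = 1/5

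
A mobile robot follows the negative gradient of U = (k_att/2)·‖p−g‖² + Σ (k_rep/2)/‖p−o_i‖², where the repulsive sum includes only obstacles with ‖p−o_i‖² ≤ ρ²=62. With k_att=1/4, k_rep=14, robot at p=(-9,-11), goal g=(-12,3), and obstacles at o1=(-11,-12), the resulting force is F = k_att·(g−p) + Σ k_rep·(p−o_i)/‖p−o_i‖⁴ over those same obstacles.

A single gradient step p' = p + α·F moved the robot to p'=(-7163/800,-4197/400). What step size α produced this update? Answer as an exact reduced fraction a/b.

F_att = 1/4·(g−p) = 1/4·(-3,14) = (-0.7500,3.5000)
o1: d²=5 ≤ ρ²=62; F_rep = 14·(2,1)/5² = (1.1200,0.5600)
F = F_att + ΣF_rep = (0.3700,4.0600)
Δp = p'−p = (0.0462,0.5075); α = Δx/Fx = (37/800) / (37/100) = 1/8
check: Δy/Fy = (203/400) / (203/50) = 1/8 ✓

α = 1/8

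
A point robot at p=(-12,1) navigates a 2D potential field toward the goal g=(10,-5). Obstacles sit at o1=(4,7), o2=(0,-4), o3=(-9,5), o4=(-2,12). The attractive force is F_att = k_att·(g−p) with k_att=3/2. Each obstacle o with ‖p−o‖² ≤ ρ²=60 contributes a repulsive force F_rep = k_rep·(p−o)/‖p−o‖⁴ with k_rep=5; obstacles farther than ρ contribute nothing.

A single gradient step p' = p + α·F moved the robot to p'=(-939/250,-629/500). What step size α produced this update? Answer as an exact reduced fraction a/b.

α = 1/4

F_att = 3/2·(g−p) = 3/2·(22,-6) = (33.0000,-9.0000)
o1: d²=292 > ρ²=60 → inactive
o2: d²=169 > ρ²=60 → inactive
o3: d²=25 ≤ ρ²=60; F_rep = 5·(-3,-4)/25² = (-0.0240,-0.0320)
o4: d²=221 > ρ²=60 → inactive
F = F_att + ΣF_rep = (32.9760,-9.0320)
Δp = p'−p = (8.2440,-2.2580); α = Δx/Fx = (2061/250) / (4122/125) = 1/4
check: Δy/Fy = (-1129/500) / (-1129/125) = 1/4 ✓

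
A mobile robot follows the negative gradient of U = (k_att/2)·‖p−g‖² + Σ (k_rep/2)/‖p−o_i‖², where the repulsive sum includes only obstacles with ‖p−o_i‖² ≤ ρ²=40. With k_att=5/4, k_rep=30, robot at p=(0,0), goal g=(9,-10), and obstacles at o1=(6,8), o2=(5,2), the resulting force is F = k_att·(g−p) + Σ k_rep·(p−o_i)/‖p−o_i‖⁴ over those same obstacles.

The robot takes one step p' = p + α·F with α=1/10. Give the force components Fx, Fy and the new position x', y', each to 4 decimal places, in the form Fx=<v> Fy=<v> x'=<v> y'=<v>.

Fx=11.0716 Fy=-12.5713 x'=1.1072 y'=-1.2571

F_att = 5/4·(g−p) = 5/4·(9,-10) = (11.2500,-12.5000)
o1: d²=100 > ρ²=40 → inactive
o2: d²=29 ≤ ρ²=40; F_rep = 30·(-5,-2)/29² = (-0.1784,-0.0713)
F = F_att + ΣF_rep = (11.0716,-12.5713)
p' = p + 1/10·F = (1.1072,-1.2571)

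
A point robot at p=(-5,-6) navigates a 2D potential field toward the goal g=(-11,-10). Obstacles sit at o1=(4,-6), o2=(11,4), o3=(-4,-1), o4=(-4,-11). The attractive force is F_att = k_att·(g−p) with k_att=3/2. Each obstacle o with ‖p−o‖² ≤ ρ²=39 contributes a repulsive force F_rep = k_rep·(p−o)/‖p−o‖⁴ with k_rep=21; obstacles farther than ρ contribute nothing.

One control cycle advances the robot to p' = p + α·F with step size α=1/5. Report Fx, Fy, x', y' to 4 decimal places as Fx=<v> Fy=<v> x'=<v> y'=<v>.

Fx=-9.0621 Fy=-6.0000 x'=-6.8124 y'=-7.2000

F_att = 3/2·(g−p) = 3/2·(-6,-4) = (-9.0000,-6.0000)
o1: d²=81 > ρ²=39 → inactive
o2: d²=356 > ρ²=39 → inactive
o3: d²=26 ≤ ρ²=39; F_rep = 21·(-1,-5)/26² = (-0.0311,-0.1553)
o4: d²=26 ≤ ρ²=39; F_rep = 21·(-1,5)/26² = (-0.0311,0.1553)
F = F_att + ΣF_rep = (-9.0621,-6.0000)
p' = p + 1/5·F = (-6.8124,-7.2000)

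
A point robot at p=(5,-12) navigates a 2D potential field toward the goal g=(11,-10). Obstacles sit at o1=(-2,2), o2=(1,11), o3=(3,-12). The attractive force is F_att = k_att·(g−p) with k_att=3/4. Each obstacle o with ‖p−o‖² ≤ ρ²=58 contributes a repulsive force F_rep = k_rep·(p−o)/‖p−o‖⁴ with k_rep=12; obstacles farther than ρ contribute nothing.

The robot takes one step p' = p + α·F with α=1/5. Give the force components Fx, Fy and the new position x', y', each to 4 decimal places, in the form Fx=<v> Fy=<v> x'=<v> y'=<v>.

Fx=6.0000 Fy=1.5000 x'=6.2000 y'=-11.7000

F_att = 3/4·(g−p) = 3/4·(6,2) = (4.5000,1.5000)
o1: d²=245 > ρ²=58 → inactive
o2: d²=545 > ρ²=58 → inactive
o3: d²=4 ≤ ρ²=58; F_rep = 12·(2,0)/4² = (1.5000,0.0000)
F = F_att + ΣF_rep = (6.0000,1.5000)
p' = p + 1/5·F = (6.2000,-11.7000)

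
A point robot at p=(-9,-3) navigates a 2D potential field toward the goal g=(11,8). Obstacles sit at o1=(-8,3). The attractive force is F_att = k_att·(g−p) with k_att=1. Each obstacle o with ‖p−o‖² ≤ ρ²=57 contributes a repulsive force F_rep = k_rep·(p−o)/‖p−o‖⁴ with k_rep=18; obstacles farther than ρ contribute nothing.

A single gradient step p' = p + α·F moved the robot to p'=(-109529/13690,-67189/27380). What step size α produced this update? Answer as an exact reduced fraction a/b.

F_att = 1·(g−p) = 1·(20,11) = (20.0000,11.0000)
o1: d²=37 ≤ ρ²=57; F_rep = 18·(-1,-6)/37² = (-0.0131,-0.0789)
F = F_att + ΣF_rep = (19.9869,10.9211)
Δp = p'−p = (0.9993,0.5461); α = Δx/Fx = (13681/13690) / (27362/1369) = 1/20
check: Δy/Fy = (14951/27380) / (14951/1369) = 1/20 ✓

α = 1/20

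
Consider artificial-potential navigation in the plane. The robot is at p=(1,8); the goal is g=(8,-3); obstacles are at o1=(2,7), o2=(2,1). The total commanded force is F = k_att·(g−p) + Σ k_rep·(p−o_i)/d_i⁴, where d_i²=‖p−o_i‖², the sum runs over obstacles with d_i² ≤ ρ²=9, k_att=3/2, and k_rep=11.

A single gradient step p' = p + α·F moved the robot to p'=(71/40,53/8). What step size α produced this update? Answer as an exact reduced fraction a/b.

F_att = 3/2·(g−p) = 3/2·(7,-11) = (10.5000,-16.5000)
o1: d²=2 ≤ ρ²=9; F_rep = 11·(-1,1)/2² = (-2.7500,2.7500)
o2: d²=50 > ρ²=9 → inactive
F = F_att + ΣF_rep = (7.7500,-13.7500)
Δp = p'−p = (0.7750,-1.3750); α = Δx/Fx = (31/40) / (31/4) = 1/10
check: Δy/Fy = (-11/8) / (-55/4) = 1/10 ✓

α = 1/10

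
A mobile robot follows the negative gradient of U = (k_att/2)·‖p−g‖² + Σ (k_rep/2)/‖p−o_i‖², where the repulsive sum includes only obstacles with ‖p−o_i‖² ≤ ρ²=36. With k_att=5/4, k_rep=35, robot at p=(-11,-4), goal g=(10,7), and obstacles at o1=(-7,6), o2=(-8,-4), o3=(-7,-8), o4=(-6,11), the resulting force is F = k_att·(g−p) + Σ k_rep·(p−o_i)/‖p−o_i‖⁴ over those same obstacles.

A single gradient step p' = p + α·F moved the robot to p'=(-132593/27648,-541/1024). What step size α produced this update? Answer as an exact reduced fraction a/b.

F_att = 5/4·(g−p) = 5/4·(21,11) = (26.2500,13.7500)
o1: d²=116 > ρ²=36 → inactive
o2: d²=9 ≤ ρ²=36; F_rep = 35·(-3,0)/9² = (-1.2963,0.0000)
o3: d²=32 ≤ ρ²=36; F_rep = 35·(-4,4)/32² = (-0.1367,0.1367)
o4: d²=250 > ρ²=36 → inactive
F = F_att + ΣF_rep = (24.8170,13.8867)
Δp = p'−p = (6.2042,3.4717); α = Δx/Fx = (171535/27648) / (171535/6912) = 1/4
check: Δy/Fy = (3555/1024) / (3555/256) = 1/4 ✓

α = 1/4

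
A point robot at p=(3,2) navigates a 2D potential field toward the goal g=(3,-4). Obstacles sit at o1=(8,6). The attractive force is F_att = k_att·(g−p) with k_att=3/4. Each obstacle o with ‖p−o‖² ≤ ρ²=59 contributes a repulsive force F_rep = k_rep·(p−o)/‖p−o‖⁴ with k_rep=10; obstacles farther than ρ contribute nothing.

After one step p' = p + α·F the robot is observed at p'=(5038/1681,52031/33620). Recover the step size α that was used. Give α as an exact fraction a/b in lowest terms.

F_att = 3/4·(g−p) = 3/4·(0,-6) = (0.0000,-4.5000)
o1: d²=41 ≤ ρ²=59; F_rep = 10·(-5,-4)/41² = (-0.0297,-0.0238)
F = F_att + ΣF_rep = (-0.0297,-4.5238)
Δp = p'−p = (-0.0030,-0.4524); α = Δx/Fx = (-5/1681) / (-50/1681) = 1/10
check: Δy/Fy = (-15209/33620) / (-15209/3362) = 1/10 ✓

α = 1/10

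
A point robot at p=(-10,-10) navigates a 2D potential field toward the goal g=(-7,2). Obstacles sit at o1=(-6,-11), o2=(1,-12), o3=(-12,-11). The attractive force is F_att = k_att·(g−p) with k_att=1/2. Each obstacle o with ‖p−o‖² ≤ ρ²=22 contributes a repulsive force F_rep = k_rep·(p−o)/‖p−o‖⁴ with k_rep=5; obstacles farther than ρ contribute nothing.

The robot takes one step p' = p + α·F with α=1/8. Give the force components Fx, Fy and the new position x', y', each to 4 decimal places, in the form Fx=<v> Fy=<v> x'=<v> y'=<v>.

F_att = 1/2·(g−p) = 1/2·(3,12) = (1.5000,6.0000)
o1: d²=17 ≤ ρ²=22; F_rep = 5·(-4,1)/17² = (-0.0692,0.0173)
o2: d²=125 > ρ²=22 → inactive
o3: d²=5 ≤ ρ²=22; F_rep = 5·(2,1)/5² = (0.4000,0.2000)
F = F_att + ΣF_rep = (1.8308,6.2173)
p' = p + 1/8·F = (-9.7712,-9.2228)

Fx=1.8308 Fy=6.2173 x'=-9.7712 y'=-9.2228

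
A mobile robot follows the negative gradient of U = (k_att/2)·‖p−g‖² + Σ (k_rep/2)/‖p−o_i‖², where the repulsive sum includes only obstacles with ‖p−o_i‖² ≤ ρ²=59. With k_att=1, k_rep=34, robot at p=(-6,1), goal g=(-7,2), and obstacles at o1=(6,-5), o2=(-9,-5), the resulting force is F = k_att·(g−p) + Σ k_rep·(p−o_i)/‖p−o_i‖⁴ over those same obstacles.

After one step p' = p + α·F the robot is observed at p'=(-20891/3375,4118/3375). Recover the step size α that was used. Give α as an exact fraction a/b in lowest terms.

α = 1/5

F_att = 1·(g−p) = 1·(-1,1) = (-1.0000,1.0000)
o1: d²=180 > ρ²=59 → inactive
o2: d²=45 ≤ ρ²=59; F_rep = 34·(3,6)/45² = (0.0504,0.1007)
F = F_att + ΣF_rep = (-0.9496,1.1007)
Δp = p'−p = (-0.1899,0.2201); α = Δx/Fx = (-641/3375) / (-641/675) = 1/5
check: Δy/Fy = (743/3375) / (743/675) = 1/5 ✓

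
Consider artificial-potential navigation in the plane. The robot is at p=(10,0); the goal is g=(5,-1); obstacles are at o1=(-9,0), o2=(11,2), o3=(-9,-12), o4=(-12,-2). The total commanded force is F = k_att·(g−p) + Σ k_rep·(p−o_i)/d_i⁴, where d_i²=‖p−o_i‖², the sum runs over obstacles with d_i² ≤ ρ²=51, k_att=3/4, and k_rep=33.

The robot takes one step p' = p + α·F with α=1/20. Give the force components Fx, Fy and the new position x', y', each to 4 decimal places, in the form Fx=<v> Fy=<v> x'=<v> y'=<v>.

Fx=-5.0700 Fy=-3.3900 x'=9.7465 y'=-0.1695

F_att = 3/4·(g−p) = 3/4·(-5,-1) = (-3.7500,-0.7500)
o1: d²=361 > ρ²=51 → inactive
o2: d²=5 ≤ ρ²=51; F_rep = 33·(-1,-2)/5² = (-1.3200,-2.6400)
o3: d²=505 > ρ²=51 → inactive
o4: d²=488 > ρ²=51 → inactive
F = F_att + ΣF_rep = (-5.0700,-3.3900)
p' = p + 1/20·F = (9.7465,-0.1695)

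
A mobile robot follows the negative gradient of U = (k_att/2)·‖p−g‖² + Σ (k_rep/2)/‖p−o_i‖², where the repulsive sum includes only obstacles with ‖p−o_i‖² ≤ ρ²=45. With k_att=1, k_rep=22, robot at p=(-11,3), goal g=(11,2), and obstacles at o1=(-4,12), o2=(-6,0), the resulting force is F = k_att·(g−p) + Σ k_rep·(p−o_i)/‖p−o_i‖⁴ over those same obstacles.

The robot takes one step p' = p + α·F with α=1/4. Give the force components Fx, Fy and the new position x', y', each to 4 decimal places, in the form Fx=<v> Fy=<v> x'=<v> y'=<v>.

Fx=21.9048 Fy=-0.9429 x'=-5.5238 y'=2.7643

F_att = 1·(g−p) = 1·(22,-1) = (22.0000,-1.0000)
o1: d²=130 > ρ²=45 → inactive
o2: d²=34 ≤ ρ²=45; F_rep = 22·(-5,3)/34² = (-0.0952,0.0571)
F = F_att + ΣF_rep = (21.9048,-0.9429)
p' = p + 1/4·F = (-5.5238,2.7643)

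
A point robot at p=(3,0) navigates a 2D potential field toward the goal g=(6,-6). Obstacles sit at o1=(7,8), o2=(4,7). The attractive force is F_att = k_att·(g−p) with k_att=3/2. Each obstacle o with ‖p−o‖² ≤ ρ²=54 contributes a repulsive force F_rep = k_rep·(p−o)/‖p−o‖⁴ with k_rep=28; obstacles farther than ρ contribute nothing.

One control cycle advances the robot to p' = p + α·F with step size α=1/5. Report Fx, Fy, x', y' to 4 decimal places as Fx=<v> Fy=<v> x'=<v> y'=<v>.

F_att = 3/2·(g−p) = 3/2·(3,-6) = (4.5000,-9.0000)
o1: d²=80 > ρ²=54 → inactive
o2: d²=50 ≤ ρ²=54; F_rep = 28·(-1,-7)/50² = (-0.0112,-0.0784)
F = F_att + ΣF_rep = (4.4888,-9.0784)
p' = p + 1/5·F = (3.8978,-1.8157)

Fx=4.4888 Fy=-9.0784 x'=3.8978 y'=-1.8157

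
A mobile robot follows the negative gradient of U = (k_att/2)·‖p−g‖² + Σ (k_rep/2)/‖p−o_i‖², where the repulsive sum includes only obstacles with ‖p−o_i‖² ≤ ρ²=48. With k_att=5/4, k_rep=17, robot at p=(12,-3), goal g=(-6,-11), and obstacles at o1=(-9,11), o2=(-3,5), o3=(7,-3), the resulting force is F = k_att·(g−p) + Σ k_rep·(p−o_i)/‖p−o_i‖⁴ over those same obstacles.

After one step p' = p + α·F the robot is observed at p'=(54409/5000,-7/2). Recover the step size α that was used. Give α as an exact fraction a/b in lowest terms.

α = 1/20

F_att = 5/4·(g−p) = 5/4·(-18,-8) = (-22.5000,-10.0000)
o1: d²=637 > ρ²=48 → inactive
o2: d²=289 > ρ²=48 → inactive
o3: d²=25 ≤ ρ²=48; F_rep = 17·(5,0)/25² = (0.1360,0.0000)
F = F_att + ΣF_rep = (-22.3640,-10.0000)
Δp = p'−p = (-1.1182,-0.5000); α = Δx/Fx = (-5591/5000) / (-5591/250) = 1/20
check: Δy/Fy = (-1/2) / (-10) = 1/20 ✓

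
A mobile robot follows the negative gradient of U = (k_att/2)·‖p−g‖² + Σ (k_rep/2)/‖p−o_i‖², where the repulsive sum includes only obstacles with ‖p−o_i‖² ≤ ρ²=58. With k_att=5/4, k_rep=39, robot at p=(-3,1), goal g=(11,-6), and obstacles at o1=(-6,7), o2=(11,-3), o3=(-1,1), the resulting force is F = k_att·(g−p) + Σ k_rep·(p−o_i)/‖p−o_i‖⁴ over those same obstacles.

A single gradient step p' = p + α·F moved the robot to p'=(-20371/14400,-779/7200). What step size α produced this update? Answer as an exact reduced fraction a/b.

α = 1/8

F_att = 5/4·(g−p) = 5/4·(14,-7) = (17.5000,-8.7500)
o1: d²=45 ≤ ρ²=58; F_rep = 39·(3,-6)/45² = (0.0578,-0.1156)
o2: d²=212 > ρ²=58 → inactive
o3: d²=4 ≤ ρ²=58; F_rep = 39·(-2,0)/4² = (-4.8750,0.0000)
F = F_att + ΣF_rep = (12.6828,-8.8656)
Δp = p'−p = (1.5853,-1.1082); α = Δx/Fx = (22829/14400) / (22829/1800) = 1/8
check: Δy/Fy = (-7979/7200) / (-7979/900) = 1/8 ✓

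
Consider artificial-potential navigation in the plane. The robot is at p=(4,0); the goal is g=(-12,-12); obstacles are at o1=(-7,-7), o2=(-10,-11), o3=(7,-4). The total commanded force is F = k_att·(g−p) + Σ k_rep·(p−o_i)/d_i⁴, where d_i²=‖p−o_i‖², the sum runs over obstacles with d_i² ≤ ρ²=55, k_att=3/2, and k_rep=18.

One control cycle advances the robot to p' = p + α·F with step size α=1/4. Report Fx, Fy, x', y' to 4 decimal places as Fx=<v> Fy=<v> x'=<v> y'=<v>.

Fx=-24.0864 Fy=-17.8848 x'=-2.0216 y'=-4.4712

F_att = 3/2·(g−p) = 3/2·(-16,-12) = (-24.0000,-18.0000)
o1: d²=170 > ρ²=55 → inactive
o2: d²=317 > ρ²=55 → inactive
o3: d²=25 ≤ ρ²=55; F_rep = 18·(-3,4)/25² = (-0.0864,0.1152)
F = F_att + ΣF_rep = (-24.0864,-17.8848)
p' = p + 1/4·F = (-2.0216,-4.4712)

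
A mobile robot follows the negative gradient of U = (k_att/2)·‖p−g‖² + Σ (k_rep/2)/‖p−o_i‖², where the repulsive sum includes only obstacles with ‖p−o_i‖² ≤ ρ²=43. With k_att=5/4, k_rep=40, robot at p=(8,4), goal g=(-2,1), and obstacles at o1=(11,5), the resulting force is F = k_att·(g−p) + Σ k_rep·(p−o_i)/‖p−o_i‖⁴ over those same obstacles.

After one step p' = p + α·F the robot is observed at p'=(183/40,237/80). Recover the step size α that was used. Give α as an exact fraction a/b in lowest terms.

F_att = 5/4·(g−p) = 5/4·(-10,-3) = (-12.5000,-3.7500)
o1: d²=10 ≤ ρ²=43; F_rep = 40·(-3,-1)/10² = (-1.2000,-0.4000)
F = F_att + ΣF_rep = (-13.7000,-4.1500)
Δp = p'−p = (-3.4250,-1.0375); α = Δx/Fx = (-137/40) / (-137/10) = 1/4
check: Δy/Fy = (-83/80) / (-83/20) = 1/4 ✓

α = 1/4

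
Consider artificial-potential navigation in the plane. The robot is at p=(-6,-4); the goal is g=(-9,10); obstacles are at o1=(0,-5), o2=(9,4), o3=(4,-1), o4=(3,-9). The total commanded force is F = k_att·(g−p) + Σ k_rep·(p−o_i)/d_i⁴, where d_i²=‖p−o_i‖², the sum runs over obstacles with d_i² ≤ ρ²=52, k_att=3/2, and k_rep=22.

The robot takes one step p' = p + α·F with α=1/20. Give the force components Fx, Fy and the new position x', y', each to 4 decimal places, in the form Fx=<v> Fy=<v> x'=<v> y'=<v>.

F_att = 3/2·(g−p) = 3/2·(-3,14) = (-4.5000,21.0000)
o1: d²=37 ≤ ρ²=52; F_rep = 22·(-6,1)/37² = (-0.0964,0.0161)
o2: d²=289 > ρ²=52 → inactive
o3: d²=109 > ρ²=52 → inactive
o4: d²=106 > ρ²=52 → inactive
F = F_att + ΣF_rep = (-4.5964,21.0161)
p' = p + 1/20·F = (-6.2298,-2.9492)

Fx=-4.5964 Fy=21.0161 x'=-6.2298 y'=-2.9492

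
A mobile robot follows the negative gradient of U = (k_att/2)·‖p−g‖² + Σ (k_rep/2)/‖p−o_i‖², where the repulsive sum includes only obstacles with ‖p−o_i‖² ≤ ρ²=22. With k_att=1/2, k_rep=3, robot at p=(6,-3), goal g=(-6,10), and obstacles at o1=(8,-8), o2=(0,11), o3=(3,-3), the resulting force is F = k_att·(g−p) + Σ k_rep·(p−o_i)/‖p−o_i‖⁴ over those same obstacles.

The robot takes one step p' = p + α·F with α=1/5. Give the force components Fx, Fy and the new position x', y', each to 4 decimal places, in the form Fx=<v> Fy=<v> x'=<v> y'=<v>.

F_att = 1/2·(g−p) = 1/2·(-12,13) = (-6.0000,6.5000)
o1: d²=29 > ρ²=22 → inactive
o2: d²=232 > ρ²=22 → inactive
o3: d²=9 ≤ ρ²=22; F_rep = 3·(3,0)/9² = (0.1111,0.0000)
F = F_att + ΣF_rep = (-5.8889,6.5000)
p' = p + 1/5·F = (4.8222,-1.7000)

Fx=-5.8889 Fy=6.5000 x'=4.8222 y'=-1.7000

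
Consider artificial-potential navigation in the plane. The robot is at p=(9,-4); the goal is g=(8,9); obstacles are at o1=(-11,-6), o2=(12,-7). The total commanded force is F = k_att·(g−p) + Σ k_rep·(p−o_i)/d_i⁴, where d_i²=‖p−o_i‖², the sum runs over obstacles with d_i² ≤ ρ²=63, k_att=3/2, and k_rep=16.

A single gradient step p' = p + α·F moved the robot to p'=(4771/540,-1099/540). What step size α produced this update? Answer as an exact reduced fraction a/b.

α = 1/10

F_att = 3/2·(g−p) = 3/2·(-1,13) = (-1.5000,19.5000)
o1: d²=404 > ρ²=63 → inactive
o2: d²=18 ≤ ρ²=63; F_rep = 16·(-3,3)/18² = (-0.1481,0.1481)
F = F_att + ΣF_rep = (-1.6481,19.6481)
Δp = p'−p = (-0.1648,1.9648); α = Δx/Fx = (-89/540) / (-89/54) = 1/10
check: Δy/Fy = (1061/540) / (1061/54) = 1/10 ✓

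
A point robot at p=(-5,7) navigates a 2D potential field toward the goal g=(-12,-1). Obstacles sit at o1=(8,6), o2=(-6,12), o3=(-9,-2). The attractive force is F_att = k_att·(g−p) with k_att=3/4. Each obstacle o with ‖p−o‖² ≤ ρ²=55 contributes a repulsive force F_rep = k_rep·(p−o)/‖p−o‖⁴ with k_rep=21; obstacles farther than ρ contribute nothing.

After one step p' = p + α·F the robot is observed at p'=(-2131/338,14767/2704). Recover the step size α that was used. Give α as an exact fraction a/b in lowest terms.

α = 1/4

F_att = 3/4·(g−p) = 3/4·(-7,-8) = (-5.2500,-6.0000)
o1: d²=170 > ρ²=55 → inactive
o2: d²=26 ≤ ρ²=55; F_rep = 21·(1,-5)/26² = (0.0311,-0.1553)
o3: d²=97 > ρ²=55 → inactive
F = F_att + ΣF_rep = (-5.2189,-6.1553)
Δp = p'−p = (-1.3047,-1.5388); α = Δx/Fx = (-441/338) / (-882/169) = 1/4
check: Δy/Fy = (-4161/2704) / (-4161/676) = 1/4 ✓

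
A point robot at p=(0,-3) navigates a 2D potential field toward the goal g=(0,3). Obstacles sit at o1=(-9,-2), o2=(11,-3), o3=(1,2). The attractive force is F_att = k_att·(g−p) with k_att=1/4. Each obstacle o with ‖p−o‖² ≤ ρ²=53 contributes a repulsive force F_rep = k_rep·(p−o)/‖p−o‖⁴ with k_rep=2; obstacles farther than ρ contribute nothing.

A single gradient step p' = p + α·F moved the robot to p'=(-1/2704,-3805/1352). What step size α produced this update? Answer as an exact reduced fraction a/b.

α = 1/8

F_att = 1/4·(g−p) = 1/4·(0,6) = (0.0000,1.5000)
o1: d²=82 > ρ²=53 → inactive
o2: d²=121 > ρ²=53 → inactive
o3: d²=26 ≤ ρ²=53; F_rep = 2·(-1,-5)/26² = (-0.0030,-0.0148)
F = F_att + ΣF_rep = (-0.0030,1.4852)
Δp = p'−p = (-0.0004,0.1857); α = Δx/Fx = (-1/2704) / (-1/338) = 1/8
check: Δy/Fy = (251/1352) / (251/169) = 1/8 ✓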